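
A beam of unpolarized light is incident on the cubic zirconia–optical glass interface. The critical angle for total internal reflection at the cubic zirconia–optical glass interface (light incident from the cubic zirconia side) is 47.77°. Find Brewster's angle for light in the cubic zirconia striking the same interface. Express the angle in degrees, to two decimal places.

At the critical angle sin θ_c = n₂/n₁, giving n₂/n₁ = sin 47.77° = 0.7405.
Then tan θ_B = n₂/n₁ = 0.7405, so θ_B = arctan 0.7405 = 36.52°.

θ_B ≈ 36.52°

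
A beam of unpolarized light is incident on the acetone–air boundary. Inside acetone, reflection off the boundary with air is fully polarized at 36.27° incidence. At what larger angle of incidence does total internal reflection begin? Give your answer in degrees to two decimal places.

θ_c ≈ 47.20°

From Brewster, n₂/n₁ = tan θ_B = tan 36.27° = 0.7338.
Then sin θ_c = n₂/n₁ = 0.7338, so θ_c = arcsin 0.7338 = 47.20°.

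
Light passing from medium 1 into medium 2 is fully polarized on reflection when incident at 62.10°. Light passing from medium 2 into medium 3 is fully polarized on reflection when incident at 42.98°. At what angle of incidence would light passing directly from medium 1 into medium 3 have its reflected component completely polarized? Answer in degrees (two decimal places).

θ_B ≈ 60.40°

n₂/n₁ = tan 62.10° = 1.8887 and n₃/n₂ = tan 42.98° = 0.9319.
Multiplying, n₃/n₁ = 1.8887 × 0.9319 = 1.7600, and θ_B(1→3) = arctan 1.7600 = 60.40°.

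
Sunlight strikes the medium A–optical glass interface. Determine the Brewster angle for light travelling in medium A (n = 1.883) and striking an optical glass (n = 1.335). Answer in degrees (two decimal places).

The reflected p-component vanishes when tan θ_B = n₂/n₁.
tan θ_B = n₂/n₁ = 1.335/1.883 = 0.7090.
So θ_B = arctan 0.7090 = 35.34°.

θ_B ≈ 35.34°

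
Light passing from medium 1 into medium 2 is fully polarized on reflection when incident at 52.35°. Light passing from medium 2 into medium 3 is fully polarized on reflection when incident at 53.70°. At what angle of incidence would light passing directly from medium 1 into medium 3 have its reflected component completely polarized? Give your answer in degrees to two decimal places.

n₂/n₁ = tan 52.35° = 1.2962 and n₃/n₂ = tan 53.70° = 1.3613.
Multiplying, n₃/n₁ = 1.2962 × 1.3613 = 1.7645, and θ_B(1→3) = arctan 1.7645 = 60.46°.

θ_B ≈ 60.46°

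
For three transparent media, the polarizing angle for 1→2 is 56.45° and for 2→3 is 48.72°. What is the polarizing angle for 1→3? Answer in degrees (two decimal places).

θ_B ≈ 59.79°

tan θ_B(1→2) = n₂/n₁ = tan 56.45° = 1.5080.
tan θ_B(2→3) = n₃/n₂ = tan 48.72° = 1.1391.
So n₃/n₁ = (n₂/n₁)(n₃/n₂) = 1.5080 × 1.1391 = 1.7177.
θ_B(1→3) = arctan(1.7177) = 59.79°.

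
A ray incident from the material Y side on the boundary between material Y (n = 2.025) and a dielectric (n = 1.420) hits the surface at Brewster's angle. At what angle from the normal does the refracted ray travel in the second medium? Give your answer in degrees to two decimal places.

tan θ_B = n₂/n₁ = 1.420/2.025 = 0.7012, so θ_B = 35.04°.
At Brewster's angle the reflected and refracted rays are perpendicular, so θ_t = 90° − θ_B = 90° − 35.04° = 54.96°.

θ_t ≈ 54.96°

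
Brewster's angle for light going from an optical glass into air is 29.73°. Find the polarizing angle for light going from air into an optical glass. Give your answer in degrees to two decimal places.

Reversing the direction swaps n₁ and n₂, so tan θ_B' = 1/tan θ_B and θ_B' = 90° − θ_B.
Hence θ_B' = 90° − 29.73° = 60.27°.

θ_B' ≈ 60.27°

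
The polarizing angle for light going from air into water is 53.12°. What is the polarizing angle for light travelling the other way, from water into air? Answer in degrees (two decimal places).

θ_B' ≈ 36.88°

tan θ_B' = n₁/n₂ = 1/tan θ_B, so θ_B' = 90° − θ_B.
θ_B' = 90° − 53.12° = 36.88°.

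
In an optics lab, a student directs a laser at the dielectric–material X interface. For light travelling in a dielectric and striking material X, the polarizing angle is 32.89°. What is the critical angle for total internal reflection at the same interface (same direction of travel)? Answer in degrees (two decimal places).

From Brewster, n₂/n₁ = tan θ_B = tan 32.89° = 0.6467.
Then sin θ_c = n₂/n₁ = 0.6467, so θ_c = arcsin 0.6467 = 40.29°.

θ_c ≈ 40.29°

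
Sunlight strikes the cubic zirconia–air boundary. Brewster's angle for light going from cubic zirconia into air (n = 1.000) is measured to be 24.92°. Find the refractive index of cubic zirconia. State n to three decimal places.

Brewster's law: tan θ_B = n₂/n₁ (light incident in cubic zirconia, refracted into air).
n₁ = n₂ / tan θ_B = 1.000 / tan 24.92° = 2.152.

n ≈ 2.152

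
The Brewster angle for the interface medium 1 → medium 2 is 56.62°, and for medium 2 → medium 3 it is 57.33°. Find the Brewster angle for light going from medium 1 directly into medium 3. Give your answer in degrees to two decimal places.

Each Brewster angle gives a ratio: n₂/n₁ = tan 56.62° = 1.5177, n₃/n₂ = tan 57.33° = 1.5595.
So n₃/n₁ = (n₂/n₁)(n₃/n₂) = 1.5177 × 1.5595 = 2.3668.
θ_B(1→3) = arctan(2.3668) = 67.10°.

θ_B ≈ 67.10°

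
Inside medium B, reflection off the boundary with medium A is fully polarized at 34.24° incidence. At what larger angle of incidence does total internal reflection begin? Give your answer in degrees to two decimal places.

tan θ_B = n₂/n₁ = tan 34.24° = 0.6806.
Total internal reflection: sin θ_c = n₂/n₁ = 0.6806.
θ_c = arcsin(0.6806) = 42.89°.

θ_c ≈ 42.89°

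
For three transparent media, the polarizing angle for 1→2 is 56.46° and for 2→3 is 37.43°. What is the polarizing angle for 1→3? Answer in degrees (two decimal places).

θ_B ≈ 49.10°

tan θ_B(1→2) = n₂/n₁ = tan 56.46° = 1.5085.
tan θ_B(2→3) = n₃/n₂ = tan 37.43° = 0.7654.
So n₃/n₁ = (n₂/n₁)(n₃/n₂) = 1.5085 × 0.7654 = 1.1546.
θ_B(1→3) = arctan(1.1546) = 49.10°.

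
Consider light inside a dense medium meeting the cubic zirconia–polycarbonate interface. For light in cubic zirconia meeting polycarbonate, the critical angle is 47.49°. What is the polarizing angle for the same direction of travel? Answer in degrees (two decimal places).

n₂/n₁ = sin θ_c = sin 47.49° = 0.7372.
tan θ_B equals the same ratio, so θ_B = arctan(0.7372) = 36.40°.

θ_B ≈ 36.40°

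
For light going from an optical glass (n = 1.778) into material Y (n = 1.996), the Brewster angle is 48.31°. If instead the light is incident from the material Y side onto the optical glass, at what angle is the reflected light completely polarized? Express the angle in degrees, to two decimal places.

θ_B' ≈ 41.69°

Reversing the direction swaps n₁ and n₂, so tan θ_B' = 1/tan θ_B and θ_B' = 90° − θ_B.
Hence θ_B' = 90° − 48.31° = 41.69°.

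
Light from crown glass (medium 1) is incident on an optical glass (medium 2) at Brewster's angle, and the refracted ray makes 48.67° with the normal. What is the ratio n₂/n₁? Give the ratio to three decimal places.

n₂/n₁ ≈ 0.879

θ_B + θ_t = 90°, so θ_B = 90° − 48.67° = 41.33°.
tan θ_B = n₂/n₁, so n₂/n₁ = tan 41.33° = 0.879.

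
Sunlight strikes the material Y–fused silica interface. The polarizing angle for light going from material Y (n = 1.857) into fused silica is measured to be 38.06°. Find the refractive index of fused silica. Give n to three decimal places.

n ≈ 1.454

Brewster's law: tan θ_B = n₂/n₁ (light incident in material Y, refracted into fused silica).
n₂ = n₁ tan θ_B = 1.857 × tan 38.06° = 1.454.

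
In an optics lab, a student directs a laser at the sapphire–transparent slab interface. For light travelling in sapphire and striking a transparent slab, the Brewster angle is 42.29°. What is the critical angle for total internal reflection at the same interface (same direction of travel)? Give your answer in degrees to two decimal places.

θ_c ≈ 65.45°

From Brewster, n₂/n₁ = tan θ_B = tan 42.29° = 0.9096.
Then sin θ_c = n₂/n₁ = 0.9096, so θ_c = arcsin 0.9096 = 65.45°.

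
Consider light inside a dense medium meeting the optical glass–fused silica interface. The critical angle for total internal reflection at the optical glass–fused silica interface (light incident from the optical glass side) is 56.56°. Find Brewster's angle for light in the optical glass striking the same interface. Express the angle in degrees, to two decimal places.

sin θ_c = n₂/n₁, so n₂/n₁ = sin 56.56° = 0.8345.
Brewster: tan θ_B = n₂/n₁ = 0.8345.
θ_B = arctan(0.8345) = 39.84°.

θ_B ≈ 39.84°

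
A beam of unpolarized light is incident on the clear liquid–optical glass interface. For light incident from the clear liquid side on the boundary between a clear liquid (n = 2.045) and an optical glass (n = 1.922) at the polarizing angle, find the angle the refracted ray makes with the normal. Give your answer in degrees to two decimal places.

θ_t ≈ 46.78°

θ_B = arctan(n₂/n₁) = arctan(1.922/2.045) = 43.22°.
Since θ_B + θ_t = 90° at Brewster incidence, θ_t = 90° − 43.22° = 46.78°.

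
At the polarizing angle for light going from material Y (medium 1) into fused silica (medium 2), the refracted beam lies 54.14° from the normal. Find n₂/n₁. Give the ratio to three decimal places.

n₂/n₁ ≈ 0.723

θ_B + θ_t = 90°, so θ_B = 90° − 54.14° = 35.86°.
Then n₂/n₁ = tan θ_B = tan 35.86° = 0.723.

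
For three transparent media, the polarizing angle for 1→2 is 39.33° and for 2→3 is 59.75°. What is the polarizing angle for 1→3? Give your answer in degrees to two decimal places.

θ_B ≈ 54.56°

Each Brewster angle gives a ratio: n₂/n₁ = tan 39.33° = 0.8194, n₃/n₂ = tan 59.75° = 1.7147.
n₃/n₁ = 1.4050. Then tan θ_B(1→3) = n₃/n₁, so θ_B(1→3) = arctan(1.4050) = 54.56°.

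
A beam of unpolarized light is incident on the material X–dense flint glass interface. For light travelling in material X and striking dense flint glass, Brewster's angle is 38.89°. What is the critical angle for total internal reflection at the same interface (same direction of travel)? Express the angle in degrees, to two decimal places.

n₂/n₁ = tan 38.89° = 0.8066; the critical angle satisfies sin θ_c = n₂/n₁.
θ_c = arcsin(0.8066) = 53.77°.

θ_c ≈ 53.77°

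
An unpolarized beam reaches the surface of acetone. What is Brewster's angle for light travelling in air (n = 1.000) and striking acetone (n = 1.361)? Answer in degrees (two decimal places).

θ_B ≈ 53.69°

tan θ_B = n₂/n₁ = 1.361/1.000 = 1.3610. Taking the arctangent, θ_B = 53.69°.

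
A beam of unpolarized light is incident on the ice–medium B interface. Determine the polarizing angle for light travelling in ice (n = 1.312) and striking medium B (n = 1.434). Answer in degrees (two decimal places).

θ_B ≈ 47.54°

At Brewster's angle the reflected and refracted rays are perpendicular, which with Snell's law gives tan θ_B = n₂/n₁.
tan θ_B = n₂/n₁ = 1.434/1.312 = 1.0930.
θ_B = arctan(1.0930) = 47.54°.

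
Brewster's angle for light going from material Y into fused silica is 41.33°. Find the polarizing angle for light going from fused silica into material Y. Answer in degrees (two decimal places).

θ_B' ≈ 48.67°

Reversing the direction swaps n₁ and n₂, so tan θ_B' = 1/tan θ_B and θ_B' = 90° − θ_B.
Hence θ_B' = 90° − 41.33° = 48.67°.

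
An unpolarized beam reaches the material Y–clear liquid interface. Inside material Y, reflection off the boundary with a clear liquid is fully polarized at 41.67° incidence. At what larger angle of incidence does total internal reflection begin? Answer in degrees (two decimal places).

θ_c ≈ 62.88°

From Brewster, n₂/n₁ = tan θ_B = tan 41.67° = 0.8900.
Then sin θ_c = n₂/n₁ = 0.8900, so θ_c = arcsin 0.8900 = 62.88°.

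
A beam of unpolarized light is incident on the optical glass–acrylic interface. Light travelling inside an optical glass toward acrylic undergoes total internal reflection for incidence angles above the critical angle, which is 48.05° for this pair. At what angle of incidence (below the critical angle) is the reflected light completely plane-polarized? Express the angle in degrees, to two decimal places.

θ_B ≈ 36.64°

sin θ_c = n₂/n₁, so n₂/n₁ = sin 48.05° = 0.7437.
Brewster: tan θ_B = n₂/n₁ = 0.7437.
θ_B = arctan(0.7437) = 36.64°.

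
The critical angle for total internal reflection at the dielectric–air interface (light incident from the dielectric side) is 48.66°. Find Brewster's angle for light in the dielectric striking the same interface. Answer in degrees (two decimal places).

θ_B ≈ 36.90°

sin θ_c = n₂/n₁, so n₂/n₁ = sin 48.66° = 0.7508.
Brewster: tan θ_B = n₂/n₁ = 0.7508.
θ_B = arctan(0.7508) = 36.90°.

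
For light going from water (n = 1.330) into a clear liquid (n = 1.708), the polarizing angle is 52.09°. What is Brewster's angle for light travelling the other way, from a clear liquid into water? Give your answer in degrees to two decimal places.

θ_B' ≈ 37.91°

tan θ_B' = n₁/n₂ = 1/tan θ_B, so θ_B' = 90° − θ_B.
θ_B' = 90° − 52.09° = 37.91°.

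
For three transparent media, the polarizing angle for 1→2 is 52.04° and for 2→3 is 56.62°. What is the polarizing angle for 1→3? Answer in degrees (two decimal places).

θ_B ≈ 62.80°

n₂/n₁ = tan 52.04° = 1.2818 and n₃/n₂ = tan 56.62° = 1.5177.
Multiplying, n₃/n₁ = 1.2818 × 1.5177 = 1.9454, and θ_B(1→3) = arctan 1.9454 = 62.80°.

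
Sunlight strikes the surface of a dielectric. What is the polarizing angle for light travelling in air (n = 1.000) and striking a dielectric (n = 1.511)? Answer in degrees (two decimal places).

Here n₂/n₁ = 1.511/1.000 = 1.5110, and Brewster's law gives tan θ_B = n₂/n₁. Taking the arctangent, θ_B = 56.50°.

θ_B ≈ 56.50°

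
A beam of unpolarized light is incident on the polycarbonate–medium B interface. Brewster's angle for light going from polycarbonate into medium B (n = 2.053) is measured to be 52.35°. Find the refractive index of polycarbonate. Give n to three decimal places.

n ≈ 1.584

Full polarization of the reflected beam means tan θ_B = n₂/n₁, where n₁ is the incident medium (polycarbonate).
n₁ = n₂ / tan θ_B = 2.053 / tan 52.35° = 1.584.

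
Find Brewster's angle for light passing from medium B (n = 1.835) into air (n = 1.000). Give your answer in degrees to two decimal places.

θ_B ≈ 28.59°

Here n₂/n₁ = 1.000/1.835 = 0.5450, and Brewster's law gives tan θ_B = n₂/n₁.
θ_B = arctan(0.5450) = 28.59°.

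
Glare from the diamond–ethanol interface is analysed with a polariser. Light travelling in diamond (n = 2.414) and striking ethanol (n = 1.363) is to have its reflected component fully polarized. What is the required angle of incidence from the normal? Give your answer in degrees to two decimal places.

θ_B ≈ 29.45°

At Brewster's angle the reflected and refracted rays are perpendicular, which with Snell's law gives tan θ_B = n₂/n₁.
tan θ_B = n₂/n₁ = 1.363/2.414 = 0.5646.
θ_B = arctan(0.5646) = 29.45°.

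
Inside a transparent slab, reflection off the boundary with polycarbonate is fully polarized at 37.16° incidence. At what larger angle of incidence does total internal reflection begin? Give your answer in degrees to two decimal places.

θ_c ≈ 49.28°

n₂/n₁ = tan 37.16° = 0.7579; the critical angle satisfies sin θ_c = n₂/n₁.
θ_c = arcsin(0.7579) = 49.28°.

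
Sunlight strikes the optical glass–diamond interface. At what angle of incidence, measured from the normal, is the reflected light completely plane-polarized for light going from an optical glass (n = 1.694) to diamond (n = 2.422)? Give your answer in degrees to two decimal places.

θ_B ≈ 55.03°

At Brewster's angle the reflected and refracted rays are perpendicular, which with Snell's law gives tan θ_B = n₂/n₁.
Here n₂/n₁ = 2.422/1.694 = 1.4298, and Brewster's law gives tan θ_B = n₂/n₁.
θ_B = arctan(1.4298) = 55.03°.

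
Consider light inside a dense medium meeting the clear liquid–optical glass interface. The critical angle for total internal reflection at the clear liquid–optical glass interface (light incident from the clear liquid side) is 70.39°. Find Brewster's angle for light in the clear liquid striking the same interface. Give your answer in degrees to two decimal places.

θ_B ≈ 43.29°

sin θ_c = n₂/n₁, so n₂/n₁ = sin 70.39° = 0.9420.
Brewster: tan θ_B = n₂/n₁ = 0.9420.
θ_B = arctan(0.9420) = 43.29°.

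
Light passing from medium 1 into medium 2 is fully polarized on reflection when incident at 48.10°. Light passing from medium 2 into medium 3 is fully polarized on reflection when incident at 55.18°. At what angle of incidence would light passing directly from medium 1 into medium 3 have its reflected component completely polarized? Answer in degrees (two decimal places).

θ_B ≈ 58.03°

Each Brewster angle gives a ratio: n₂/n₁ = tan 48.10° = 1.1145, n₃/n₂ = tan 55.18° = 1.4377.
Multiplying, n₃/n₁ = 1.1145 × 1.4377 = 1.6024, and θ_B(1→3) = arctan 1.6024 = 58.03°.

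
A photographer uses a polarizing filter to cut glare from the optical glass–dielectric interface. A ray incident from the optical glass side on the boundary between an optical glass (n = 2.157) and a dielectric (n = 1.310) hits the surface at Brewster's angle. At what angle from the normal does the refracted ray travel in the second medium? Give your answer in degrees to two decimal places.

θ_B = arctan(n₂/n₁) = arctan(1.310/2.157) = 31.27°.
The refracted ray is perpendicular to the reflected ray, so θ_t = 90° − θ_B = 58.73°.

θ_t ≈ 58.73°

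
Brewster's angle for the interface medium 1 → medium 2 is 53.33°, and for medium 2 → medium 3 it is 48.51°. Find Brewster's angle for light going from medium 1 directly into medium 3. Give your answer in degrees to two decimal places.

θ_B ≈ 56.64°

tan θ_B(1→2) = n₂/n₁ = tan 53.33° = 1.3431.
tan θ_B(2→3) = n₃/n₂ = tan 48.51° = 1.1307.
Multiplying, n₃/n₁ = 1.3431 × 1.1307 = 1.5186, and θ_B(1→3) = arctan 1.5186 = 56.64°.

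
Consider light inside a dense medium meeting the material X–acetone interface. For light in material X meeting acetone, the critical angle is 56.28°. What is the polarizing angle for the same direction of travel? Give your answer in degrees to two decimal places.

At the critical angle sin θ_c = n₂/n₁, giving n₂/n₁ = sin 56.28° = 0.8318.
Then tan θ_B = n₂/n₁ = 0.8318, so θ_B = arctan 0.8318 = 39.75°.

θ_B ≈ 39.75°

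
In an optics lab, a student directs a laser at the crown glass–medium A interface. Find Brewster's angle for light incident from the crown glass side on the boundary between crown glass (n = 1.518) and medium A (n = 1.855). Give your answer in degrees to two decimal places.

θ_B ≈ 50.71°

Here n₂/n₁ = 1.855/1.518 = 1.2220, and Brewster's law gives tan θ_B = n₂/n₁.
θ_B = arctan(1.2220) = 50.71°.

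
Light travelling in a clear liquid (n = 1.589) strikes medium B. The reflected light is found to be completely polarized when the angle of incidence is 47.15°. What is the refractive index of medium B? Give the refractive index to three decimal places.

Full polarization of the reflected beam means tan θ_B = n₂/n₁, where n₁ is the incident medium (a clear liquid).
n₂ = n₁ tan θ_B = 1.589 × tan 47.15° = 1.713.

n ≈ 1.713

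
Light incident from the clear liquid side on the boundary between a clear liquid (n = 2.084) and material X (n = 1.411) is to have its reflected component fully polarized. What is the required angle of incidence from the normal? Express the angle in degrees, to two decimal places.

θ_B ≈ 34.10°

tan θ_B = n₂/n₁ = 1.411/2.084 = 0.6771. Taking the arctangent, θ_B = 34.10°.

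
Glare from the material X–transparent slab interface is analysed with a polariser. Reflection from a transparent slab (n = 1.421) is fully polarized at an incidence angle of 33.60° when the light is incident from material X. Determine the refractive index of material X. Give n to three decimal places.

n ≈ 2.139

Full polarization of the reflected beam means tan θ_B = n₂/n₁, where n₁ is the incident medium (material X).
n₁ = n₂ / tan θ_B = 1.421 / tan 33.60° = 2.139.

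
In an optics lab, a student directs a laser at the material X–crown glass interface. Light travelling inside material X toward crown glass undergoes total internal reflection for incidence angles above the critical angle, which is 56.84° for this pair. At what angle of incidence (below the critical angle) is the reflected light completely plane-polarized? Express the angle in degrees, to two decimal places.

θ_B ≈ 39.93°

n₂/n₁ = sin θ_c = sin 56.84° = 0.8371.
tan θ_B equals the same ratio, so θ_B = arctan(0.8371) = 39.93°.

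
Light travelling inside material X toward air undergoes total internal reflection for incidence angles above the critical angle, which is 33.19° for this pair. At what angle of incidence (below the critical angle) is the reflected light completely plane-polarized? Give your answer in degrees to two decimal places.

θ_B ≈ 28.70°

n₂/n₁ = sin θ_c = sin 33.19° = 0.5474.
tan θ_B equals the same ratio, so θ_B = arctan(0.5474) = 28.70°.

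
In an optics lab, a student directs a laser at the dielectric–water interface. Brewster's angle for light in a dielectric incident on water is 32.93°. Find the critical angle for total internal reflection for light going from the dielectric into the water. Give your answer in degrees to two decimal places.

θ_c ≈ 40.37°

From Brewster, n₂/n₁ = tan θ_B = tan 32.93° = 0.6477.
Then sin θ_c = n₂/n₁ = 0.6477, so θ_c = arcsin 0.6477 = 40.37°.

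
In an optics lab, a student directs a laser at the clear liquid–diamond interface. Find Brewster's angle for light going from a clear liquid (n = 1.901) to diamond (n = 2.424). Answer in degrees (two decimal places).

Here n₂/n₁ = 2.424/1.901 = 1.2751, and Brewster's law gives tan θ_B = n₂/n₁.
So θ_B = arctan 1.2751 = 51.90°.

θ_B ≈ 51.90°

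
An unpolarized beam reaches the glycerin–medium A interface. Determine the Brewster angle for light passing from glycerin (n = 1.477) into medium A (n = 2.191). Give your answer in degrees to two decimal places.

The reflected p-component vanishes when tan θ_B = n₂/n₁.
Brewster's condition: tan θ_B = n₂/n₁ = 2.191/1.477 = 1.4834. Taking the arctangent, θ_B = 56.02°.

θ_B ≈ 56.02°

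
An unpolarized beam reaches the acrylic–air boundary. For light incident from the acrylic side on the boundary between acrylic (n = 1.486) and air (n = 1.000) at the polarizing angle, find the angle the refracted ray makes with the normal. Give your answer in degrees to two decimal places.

θ_t ≈ 56.06°

First find Brewster's angle: tan θ_B = 1.000/1.486 = 0.6729, giving θ_B = 33.94°.
Since θ_B + θ_t = 90° at Brewster incidence, θ_t = 90° − 33.94° = 56.06°.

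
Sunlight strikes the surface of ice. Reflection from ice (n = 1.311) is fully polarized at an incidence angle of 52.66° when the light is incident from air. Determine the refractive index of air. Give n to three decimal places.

Brewster's law: tan θ_B = n₂/n₁ (light incident in air, refracted into ice).
n₁ = n₂ / tan θ_B = 1.311 / tan 52.66° = 1.000.

n ≈ 1.000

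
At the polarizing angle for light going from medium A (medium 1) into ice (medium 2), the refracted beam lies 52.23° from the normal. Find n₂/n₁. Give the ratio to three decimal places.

At Brewster incidence θ_B = 90° − θ_t = 90° − 52.23° = 37.77°.
tan θ_B = n₂/n₁, so n₂/n₁ = tan 37.77° = 0.775.

n₂/n₁ ≈ 0.775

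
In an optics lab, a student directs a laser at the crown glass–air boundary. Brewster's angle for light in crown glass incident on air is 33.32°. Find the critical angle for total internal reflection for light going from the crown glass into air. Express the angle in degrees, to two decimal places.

tan θ_B = n₂/n₁ = tan 33.32° = 0.6574.
Total internal reflection: sin θ_c = n₂/n₁ = 0.6574.
θ_c = arcsin(0.6574) = 41.10°.

θ_c ≈ 41.10°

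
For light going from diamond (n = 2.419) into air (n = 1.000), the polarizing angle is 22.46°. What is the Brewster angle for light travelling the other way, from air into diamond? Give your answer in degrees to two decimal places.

θ_B' ≈ 67.54°

The two Brewster angles are complementary: θ_B' = 90° − θ_B = 90° − 22.46° = 67.54°.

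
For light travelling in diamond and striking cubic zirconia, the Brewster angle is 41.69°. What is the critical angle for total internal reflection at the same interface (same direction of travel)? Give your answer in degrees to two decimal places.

θ_c ≈ 62.96°

n₂/n₁ = tan 41.69° = 0.8907; the critical angle satisfies sin θ_c = n₂/n₁.
θ_c = arcsin(0.8907) = 62.96°.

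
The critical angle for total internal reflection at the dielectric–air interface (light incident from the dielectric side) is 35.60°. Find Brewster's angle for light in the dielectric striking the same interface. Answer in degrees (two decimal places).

θ_B ≈ 30.20°

At the critical angle sin θ_c = n₂/n₁, giving n₂/n₁ = sin 35.60° = 0.5821.
Then tan θ_B = n₂/n₁ = 0.5821, so θ_B = arctan 0.5821 = 30.20°.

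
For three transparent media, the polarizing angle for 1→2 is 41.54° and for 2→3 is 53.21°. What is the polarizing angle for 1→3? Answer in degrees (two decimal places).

Each Brewster angle gives a ratio: n₂/n₁ = tan 41.54° = 0.8860, n₃/n₂ = tan 53.21° = 1.3372.
Multiplying, n₃/n₁ = 0.8860 × 1.3372 = 1.1847, and θ_B(1→3) = arctan 1.1847 = 49.83°.

θ_B ≈ 49.83°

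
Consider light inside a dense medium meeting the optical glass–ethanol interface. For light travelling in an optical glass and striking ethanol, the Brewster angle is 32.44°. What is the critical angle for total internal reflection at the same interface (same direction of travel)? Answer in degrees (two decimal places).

n₂/n₁ = tan 32.44° = 0.6356; the critical angle satisfies sin θ_c = n₂/n₁.
θ_c = arcsin(0.6356) = 39.46°.

θ_c ≈ 39.46°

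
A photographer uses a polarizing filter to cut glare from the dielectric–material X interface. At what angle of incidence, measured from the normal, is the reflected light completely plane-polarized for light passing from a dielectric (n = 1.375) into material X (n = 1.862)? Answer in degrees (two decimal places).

Here n₂/n₁ = 1.862/1.375 = 1.3542, and Brewster's law gives tan θ_B = n₂/n₁. Taking the arctangent, θ_B = 53.56°.

θ_B ≈ 53.56°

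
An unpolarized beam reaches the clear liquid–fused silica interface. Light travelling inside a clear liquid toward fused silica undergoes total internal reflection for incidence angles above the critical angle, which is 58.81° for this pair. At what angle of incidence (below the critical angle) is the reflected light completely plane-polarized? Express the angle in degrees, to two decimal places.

θ_B ≈ 40.55°

At the critical angle sin θ_c = n₂/n₁, giving n₂/n₁ = sin 58.81° = 0.8555.
Then tan θ_B = n₂/n₁ = 0.8555, so θ_B = arctan 0.8555 = 40.55°.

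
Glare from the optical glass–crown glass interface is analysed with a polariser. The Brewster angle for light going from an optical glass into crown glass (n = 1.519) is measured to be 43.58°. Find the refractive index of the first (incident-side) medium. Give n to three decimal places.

n ≈ 1.596

At the Brewster angle, tan θ_B = n₂/n₁ with n₁ on the incident side (an optical glass) and n₂ on the transmitted side (crown glass).
n₁ = n₂ / tan θ_B = 1.519 / tan 43.58° = 1.596.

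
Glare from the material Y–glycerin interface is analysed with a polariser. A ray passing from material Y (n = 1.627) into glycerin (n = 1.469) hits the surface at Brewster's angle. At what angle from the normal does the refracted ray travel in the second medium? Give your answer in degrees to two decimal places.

θ_t ≈ 47.92°

tan θ_B = n₂/n₁ = 1.469/1.627 = 0.9029, so θ_B = 42.08°.
Since θ_B + θ_t = 90° at Brewster incidence, θ_t = 90° − 42.08° = 47.92°.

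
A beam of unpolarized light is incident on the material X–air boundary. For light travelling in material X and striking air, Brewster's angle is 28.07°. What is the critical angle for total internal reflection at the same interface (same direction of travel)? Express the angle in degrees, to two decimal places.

n₂/n₁ = tan 28.07° = 0.5333; the critical angle satisfies sin θ_c = n₂/n₁.
θ_c = arcsin(0.5333) = 32.23°.

θ_c ≈ 32.23°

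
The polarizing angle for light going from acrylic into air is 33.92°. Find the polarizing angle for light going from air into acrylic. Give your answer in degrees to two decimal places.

The two Brewster angles are complementary: θ_B' = 90° − θ_B = 90° − 33.92° = 56.08°.

θ_B' ≈ 56.08°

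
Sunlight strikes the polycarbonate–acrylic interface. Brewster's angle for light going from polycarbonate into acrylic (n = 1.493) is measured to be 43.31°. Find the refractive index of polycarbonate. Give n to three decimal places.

n ≈ 1.584

Full polarization of the reflected beam means tan θ_B = n₂/n₁, where n₁ is the incident medium (polycarbonate).
n₁ = n₂ / tan θ_B = 1.493 / tan 43.31° = 1.584.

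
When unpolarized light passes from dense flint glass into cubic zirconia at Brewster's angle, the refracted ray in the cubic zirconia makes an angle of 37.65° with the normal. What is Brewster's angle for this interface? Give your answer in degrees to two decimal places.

θ_B ≈ 52.35°

At Brewster's angle the reflected and refracted rays are perpendicular, so θ_B + θ_t = 90°.
θ_B = 90° − 37.65° = 52.35°.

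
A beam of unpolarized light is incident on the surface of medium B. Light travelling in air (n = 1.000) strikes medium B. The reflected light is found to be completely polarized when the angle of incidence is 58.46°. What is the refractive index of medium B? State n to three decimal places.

n ≈ 1.629

At Brewster's angle, tan θ_B = n₂/n₁ with n₁ on the incident side (air) and n₂ on the transmitted side (medium B).
n₂ = n₁ tan θ_B = 1.000 × tan 58.46° = 1.629.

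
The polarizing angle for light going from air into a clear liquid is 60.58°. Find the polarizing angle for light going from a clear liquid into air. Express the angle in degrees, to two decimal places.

θ_B' ≈ 29.42°

The two Brewster angles are complementary: θ_B' = 90° − θ_B = 90° − 60.58° = 29.42°.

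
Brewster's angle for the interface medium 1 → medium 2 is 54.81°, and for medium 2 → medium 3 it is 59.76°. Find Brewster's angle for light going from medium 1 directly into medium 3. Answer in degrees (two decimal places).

tan θ_B(1→2) = n₂/n₁ = tan 54.81° = 1.4181.
tan θ_B(2→3) = n₃/n₂ = tan 59.76° = 1.7154.
Multiplying, n₃/n₁ = 1.4181 × 1.7154 = 2.4327, and θ_B(1→3) = arctan 2.4327 = 67.65°.

θ_B ≈ 67.65°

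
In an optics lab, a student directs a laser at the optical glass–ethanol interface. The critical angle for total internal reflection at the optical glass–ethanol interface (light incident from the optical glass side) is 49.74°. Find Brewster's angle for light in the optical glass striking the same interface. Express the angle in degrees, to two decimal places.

n₂/n₁ = sin θ_c = sin 49.74° = 0.7631.
tan θ_B equals the same ratio, so θ_B = arctan(0.7631) = 37.35°.

θ_B ≈ 37.35°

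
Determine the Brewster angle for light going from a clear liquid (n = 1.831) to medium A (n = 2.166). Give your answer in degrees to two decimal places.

θ_B ≈ 49.79°

Here n₂/n₁ = 2.166/1.831 = 1.1830, and Brewster's law gives tan θ_B = n₂/n₁.
θ_B = arctan(1.1830) = 49.79°.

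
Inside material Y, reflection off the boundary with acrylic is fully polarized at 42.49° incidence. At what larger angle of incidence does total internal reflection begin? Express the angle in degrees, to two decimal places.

θ_c ≈ 66.35°

From Brewster, n₂/n₁ = tan θ_B = tan 42.49° = 0.9160.
Then sin θ_c = n₂/n₁ = 0.9160, so θ_c = arcsin 0.9160 = 66.35°.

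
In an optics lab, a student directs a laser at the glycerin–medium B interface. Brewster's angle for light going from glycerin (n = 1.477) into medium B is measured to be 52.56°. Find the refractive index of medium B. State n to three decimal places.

At Brewster's angle, tan θ_B = n₂/n₁ with n₁ on the incident side (glycerin) and n₂ on the transmitted side (medium B).
n₂ = n₁ tan θ_B = 1.477 × tan 52.56° = 1.929.

n ≈ 1.929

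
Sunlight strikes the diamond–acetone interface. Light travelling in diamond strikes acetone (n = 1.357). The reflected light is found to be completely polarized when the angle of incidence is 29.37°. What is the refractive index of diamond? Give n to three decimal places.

At the Brewster angle, tan θ_B = n₂/n₁ with n₁ on the incident side (diamond) and n₂ on the transmitted side (acetone).
n₁ = n₂ / tan θ_B = 1.357 / tan 29.37° = 2.411.

n ≈ 2.411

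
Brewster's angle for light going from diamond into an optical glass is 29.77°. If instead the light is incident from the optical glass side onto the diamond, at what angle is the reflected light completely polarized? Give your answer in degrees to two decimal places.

The two Brewster angles are complementary: θ_B' = 90° − θ_B = 90° − 29.77° = 60.23°.

θ_B' ≈ 60.23°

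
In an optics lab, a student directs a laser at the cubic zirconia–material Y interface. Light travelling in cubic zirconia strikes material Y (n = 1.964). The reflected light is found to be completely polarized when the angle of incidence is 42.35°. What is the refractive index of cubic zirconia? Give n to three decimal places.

n ≈ 2.155

Full polarization of the reflected beam means tan θ_B = n₂/n₁, where n₁ is the incident medium (cubic zirconia).
n₁ = n₂ / tan θ_B = 1.964 / tan 42.35° = 2.155.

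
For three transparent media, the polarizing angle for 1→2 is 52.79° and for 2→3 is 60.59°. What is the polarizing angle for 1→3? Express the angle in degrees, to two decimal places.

θ_B ≈ 66.83°

n₂/n₁ = tan 52.79° = 1.3170 and n₃/n₂ = tan 60.59° = 1.7740.
Multiplying, n₃/n₁ = 1.3170 × 1.7740 = 2.3363, and θ_B(1→3) = arctan 2.3363 = 66.83°.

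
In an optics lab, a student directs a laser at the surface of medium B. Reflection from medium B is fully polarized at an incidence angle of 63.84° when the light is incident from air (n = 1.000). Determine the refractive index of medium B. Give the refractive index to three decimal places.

Full polarization of the reflected beam means tan θ_B = n₂/n₁, where n₁ is the incident medium (air).
n₂ = n₁ tan θ_B = 1.000 × tan 63.84° = 2.036.

n ≈ 2.036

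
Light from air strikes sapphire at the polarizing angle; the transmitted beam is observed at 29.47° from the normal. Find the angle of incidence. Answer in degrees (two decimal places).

θ_B ≈ 60.53°

Since the reflected and refracted rays are at right angles at the polarizing angle, θ_B + θ_t = 90°.
θ_B = 90° − 29.47° = 60.53°.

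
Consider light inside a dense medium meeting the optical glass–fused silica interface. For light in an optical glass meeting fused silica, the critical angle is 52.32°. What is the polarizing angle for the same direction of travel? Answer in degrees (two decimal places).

n₂/n₁ = sin θ_c = sin 52.32° = 0.7914.
tan θ_B equals the same ratio, so θ_B = arctan(0.7914) = 38.36°.

θ_B ≈ 38.36°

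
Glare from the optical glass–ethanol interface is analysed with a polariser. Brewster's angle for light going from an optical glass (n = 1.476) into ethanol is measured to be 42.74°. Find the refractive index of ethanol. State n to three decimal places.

Brewster's law: tan θ_B = n₂/n₁ (light incident in an optical glass, refracted into ethanol).
n₂ = n₁ tan θ_B = 1.476 × tan 42.74° = 1.364.

n ≈ 1.364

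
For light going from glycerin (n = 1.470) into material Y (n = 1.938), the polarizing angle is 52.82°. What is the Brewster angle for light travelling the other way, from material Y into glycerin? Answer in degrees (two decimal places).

The two Brewster angles are complementary: θ_B' = 90° − θ_B = 90° − 52.82° = 37.18°.

θ_B' ≈ 37.18°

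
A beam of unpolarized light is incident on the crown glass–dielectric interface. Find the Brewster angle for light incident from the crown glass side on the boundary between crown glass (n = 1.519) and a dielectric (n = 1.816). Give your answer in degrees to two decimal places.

Brewster's condition: tan θ_B = n₂/n₁ = 1.816/1.519 = 1.1955.
So θ_B = arctan 1.1955 = 50.09°.

θ_B ≈ 50.09°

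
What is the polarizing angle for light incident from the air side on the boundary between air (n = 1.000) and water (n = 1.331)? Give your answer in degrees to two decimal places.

θ_B ≈ 53.08°

Brewster's condition: tan θ_B = n₂/n₁ = 1.331/1.000 = 1.3310.
θ_B = arctan(1.3310) = 53.08°.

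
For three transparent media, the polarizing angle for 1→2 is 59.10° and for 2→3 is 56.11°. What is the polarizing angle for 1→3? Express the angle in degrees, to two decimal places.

θ_B ≈ 68.10°

n₂/n₁ = tan 59.10° = 1.6709 and n₃/n₂ = tan 56.11° = 1.4887.
So n₃/n₁ = (n₂/n₁)(n₃/n₂) = 1.6709 × 1.4887 = 2.4875.
θ_B(1→3) = arctan(2.4875) = 68.10°.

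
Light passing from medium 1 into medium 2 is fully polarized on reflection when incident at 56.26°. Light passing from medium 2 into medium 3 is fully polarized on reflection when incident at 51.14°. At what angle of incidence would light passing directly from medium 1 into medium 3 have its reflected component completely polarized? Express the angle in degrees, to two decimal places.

Each Brewster angle gives a ratio: n₂/n₁ = tan 56.26° = 1.4972, n₃/n₂ = tan 51.14° = 1.2411.
Multiplying, n₃/n₁ = 1.4972 × 1.2411 = 1.8581, and θ_B(1→3) = arctan 1.8581 = 61.71°.

θ_B ≈ 61.71°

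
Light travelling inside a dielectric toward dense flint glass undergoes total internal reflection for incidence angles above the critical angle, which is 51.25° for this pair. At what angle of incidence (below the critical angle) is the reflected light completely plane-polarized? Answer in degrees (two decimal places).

θ_B ≈ 37.95°

sin θ_c = n₂/n₁, so n₂/n₁ = sin 51.25° = 0.7799.
Brewster: tan θ_B = n₂/n₁ = 0.7799.
θ_B = arctan(0.7799) = 37.95°.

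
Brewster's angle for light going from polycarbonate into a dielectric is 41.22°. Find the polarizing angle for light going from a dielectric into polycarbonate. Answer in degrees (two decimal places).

tan θ_B' = n₁/n₂ = 1/tan θ_B, so θ_B' = 90° − θ_B.
θ_B' = 90° − 41.22° = 48.78°.

θ_B' ≈ 48.78°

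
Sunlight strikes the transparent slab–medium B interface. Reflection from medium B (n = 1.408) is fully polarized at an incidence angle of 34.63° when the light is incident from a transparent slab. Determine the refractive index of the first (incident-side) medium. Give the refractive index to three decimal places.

n ≈ 2.039

Brewster's law: tan θ_B = n₂/n₁ (light incident in a transparent slab, refracted into medium B).
n₁ = n₂ / tan θ_B = 1.408 / tan 34.63° = 2.039.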